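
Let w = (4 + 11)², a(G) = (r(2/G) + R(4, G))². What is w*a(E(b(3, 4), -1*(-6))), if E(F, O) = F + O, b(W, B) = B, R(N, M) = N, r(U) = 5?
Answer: 18225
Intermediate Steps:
a(G) = 81 (a(G) = (5 + 4)² = 9² = 81)
w = 225 (w = 15² = 225)
w*a(E(b(3, 4), -1*(-6))) = 225*81 = 18225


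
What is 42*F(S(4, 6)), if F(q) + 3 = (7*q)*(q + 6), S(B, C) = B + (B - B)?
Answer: 11634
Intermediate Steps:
S(B, C) = B (S(B, C) = B + 0 = B)
F(q) = -3 + 7*q*(6 + q) (F(q) = -3 + (7*q)*(q + 6) = -3 + (7*q)*(6 + q) = -3 + 7*q*(6 + q))
42*F(S(4, 6)) = 42*(-3 + 7*4² + 42*4) = 42*(-3 + 7*16 + 168) = 42*(-3 + 112 + 168) = 42*277 = 11634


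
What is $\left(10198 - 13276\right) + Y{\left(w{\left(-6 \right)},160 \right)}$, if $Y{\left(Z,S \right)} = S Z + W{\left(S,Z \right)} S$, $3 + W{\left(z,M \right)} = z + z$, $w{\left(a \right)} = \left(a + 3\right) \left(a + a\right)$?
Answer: $53402$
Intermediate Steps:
$w{\left(a \right)} = 2 a \left(3 + a\right)$ ($w{\left(a \right)} = \left(3 + a\right) 2 a = 2 a \left(3 + a\right)$)
$W{\left(z,M \right)} = -3 + 2 z$ ($W{\left(z,M \right)} = -3 + \left(z + z\right) = -3 + 2 z$)
$Y{\left(Z,S \right)} = S Z + S \left(-3 + 2 S\right)$ ($Y{\left(Z,S \right)} = S Z + \left(-3 + 2 S\right) S = S Z + S \left(-3 + 2 S\right)$)
$\left(10198 - 13276\right) + Y{\left(w{\left(-6 \right)},160 \right)} = \left(10198 - 13276\right) + 160 \left(-3 + 2 \left(-6\right) \left(3 - 6\right) + 2 \cdot 160\right) = -3078 + 160 \left(-3 + 2 \left(-6\right) \left(-3\right) + 320\right) = -3078 + 160 \left(-3 + 36 + 320\right) = -3078 + 160 \cdot 353 = -3078 + 56480 = 53402$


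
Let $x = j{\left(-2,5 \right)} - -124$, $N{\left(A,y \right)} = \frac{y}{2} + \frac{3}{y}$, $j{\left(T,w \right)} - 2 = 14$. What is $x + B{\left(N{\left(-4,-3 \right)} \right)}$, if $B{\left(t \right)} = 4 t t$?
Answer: $165$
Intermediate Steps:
$j{\left(T,w \right)} = 16$ ($j{\left(T,w \right)} = 2 + 14 = 16$)
$N{\left(A,y \right)} = \frac{y}{2} + \frac{3}{y}$ ($N{\left(A,y \right)} = y \frac{1}{2} + \frac{3}{y} = \frac{y}{2} + \frac{3}{y}$)
$B{\left(t \right)} = 4 t^{2}$
$x = 140$ ($x = 16 - -124 = 16 + 124 = 140$)
$x + B{\left(N{\left(-4,-3 \right)} \right)} = 140 + 4 \left(\frac{1}{2} \left(-3\right) + \frac{3}{-3}\right)^{2} = 140 + 4 \left(- \frac{3}{2} + 3 \left(- \frac{1}{3}\right)\right)^{2} = 140 + 4 \left(- \frac{3}{2} - 1\right)^{2} = 140 + 4 \left(- \frac{5}{2}\right)^{2} = 140 + 4 \cdot \frac{25}{4} = 140 + 25 = 165$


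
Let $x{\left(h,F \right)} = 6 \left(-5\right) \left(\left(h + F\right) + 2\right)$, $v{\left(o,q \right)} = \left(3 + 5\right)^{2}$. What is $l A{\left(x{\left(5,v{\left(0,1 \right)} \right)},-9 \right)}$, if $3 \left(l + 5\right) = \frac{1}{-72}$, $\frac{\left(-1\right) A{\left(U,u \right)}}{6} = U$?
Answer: $- \frac{383755}{6} \approx -63959.0$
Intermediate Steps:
$v{\left(o,q \right)} = 64$ ($v{\left(o,q \right)} = 8^{2} = 64$)
$x{\left(h,F \right)} = -60 - 30 F - 30 h$ ($x{\left(h,F \right)} = - 30 \left(\left(F + h\right) + 2\right) = - 30 \left(2 + F + h\right) = -60 - 30 F - 30 h$)
$A{\left(U,u \right)} = - 6 U$
$l = - \frac{1081}{216}$ ($l = -5 + \frac{1}{3 \left(-72\right)} = -5 + \frac{1}{3} \left(- \frac{1}{72}\right) = -5 - \frac{1}{216} = - \frac{1081}{216} \approx -5.0046$)
$l A{\left(x{\left(5,v{\left(0,1 \right)} \right)},-9 \right)} = - \frac{1081 \left(- 6 \left(-60 - 1920 - 150\right)\right)}{216} = - \frac{1081 \left(\left(-6\right) \left(-2130\right)\right)}{216} = \left(- \frac{1081}{216}\right) 12780 = - \frac{383755}{6}$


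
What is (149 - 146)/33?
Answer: 1/11 ≈ 0.090909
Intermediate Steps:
(149 - 146)/33 = 3*(1/33) = 1/11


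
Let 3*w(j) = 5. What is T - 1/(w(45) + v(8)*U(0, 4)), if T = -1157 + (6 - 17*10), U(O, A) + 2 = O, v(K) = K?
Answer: -56800/43 ≈ -1320.9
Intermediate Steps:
w(j) = 5/3 (w(j) = (⅓)*5 = 5/3)
U(O, A) = -2 + O
T = -1321 (T = -1157 + (6 - 170) = -1157 - 164 = -1321)
T - 1/(w(45) + v(8)*U(0, 4)) = -1321 - 1/(5/3 + 8*(-2 + 0)) = -1321 - 1/(5/3 + 8*(-2)) = -1321 - 1/(5/3 - 16) = -1321 - 1/(-43/3) = -1321 - 1*(-3/43) = -1321 + 3/43 = -56800/43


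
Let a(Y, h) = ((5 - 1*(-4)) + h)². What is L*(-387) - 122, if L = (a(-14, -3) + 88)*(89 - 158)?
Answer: 3311050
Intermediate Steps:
a(Y, h) = (9 + h)² (a(Y, h) = ((5 + 4) + h)² = (9 + h)²)
L = -8556 (L = ((9 - 3)² + 88)*(89 - 158) = (6² + 88)*(-69) = (36 + 88)*(-69) = 124*(-69) = -8556)
L*(-387) - 122 = -8556*(-387) - 122 = 3311172 - 122 = 3311050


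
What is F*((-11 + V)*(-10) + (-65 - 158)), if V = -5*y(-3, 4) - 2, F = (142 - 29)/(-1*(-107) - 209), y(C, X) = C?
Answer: 9153/34 ≈ 269.21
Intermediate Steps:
F = -113/102 (F = 113/(107 - 209) = 113/(-102) = 113*(-1/102) = -113/102 ≈ -1.1078)
V = 13 (V = -5*(-3) - 2 = 15 - 2 = 13)
F*((-11 + V)*(-10) + (-65 - 158)) = -113*((-11 + 13)*(-10) + (-65 - 158))/102 = -113*(2*(-10) - 223)/102 = -113*(-20 - 223)/102 = -113/102*(-243) = 9153/34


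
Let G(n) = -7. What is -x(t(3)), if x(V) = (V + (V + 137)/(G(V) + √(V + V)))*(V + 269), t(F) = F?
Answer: 231472/43 + 38080*√6/43 ≈ 7552.3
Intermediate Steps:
x(V) = (269 + V)*(V + (137 + V)/(-7 + √2*√V)) (x(V) = (V + (V + 137)/(-7 + √(V + V)))*(V + 269) = (V + (137 + V)/(-7 + √(2*V)))*(269 + V) = (V + (137 + V)/(-7 + √2*√V))*(269 + V) = (269 + V)*(V + (137 + V)/(-7 + √2*√V)))
-x(t(3)) = -(36853 - 1477*3 - 6*3² + √2*3^(5/2) + 269*√2*3^(3/2))/(-7 + √2*√3) = -(36853 - 4431 - 6*9 + √2*(9*√3) + 269*√2*(3*√3))/(-7 + √6) = -(36853 - 4431 - 54 + 9*√6 + 807*√6)/(-7 + √6) = -(32368 + 816*√6)/(-7 + √6)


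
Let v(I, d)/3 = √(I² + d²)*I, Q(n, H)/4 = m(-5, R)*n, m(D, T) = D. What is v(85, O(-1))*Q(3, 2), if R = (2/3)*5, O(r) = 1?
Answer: -15300*√7226 ≈ -1.3006e+6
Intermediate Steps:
R = 10/3 (R = (2*(⅓))*5 = (⅔)*5 = 10/3 ≈ 3.3333)
Q(n, H) = -20*n (Q(n, H) = 4*(-5*n) = -20*n)
v(I, d) = 3*I*√(I² + d²) (v(I, d) = 3*(√(I² + d²)*I) = 3*(I*√(I² + d²)) = 3*I*√(I² + d²))
v(85, O(-1))*Q(3, 2) = (3*85*√(85² + 1²))*(-20*3) = (3*85*√(7225 + 1))*(-60) = (3*85*√7226)*(-60) = (255*√7226)*(-60) = -15300*√7226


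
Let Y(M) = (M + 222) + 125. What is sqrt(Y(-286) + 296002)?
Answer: sqrt(296063) ≈ 544.12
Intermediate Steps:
Y(M) = 347 + M (Y(M) = (222 + M) + 125 = 347 + M)
sqrt(Y(-286) + 296002) = sqrt((347 - 286) + 296002) = sqrt(61 + 296002) = sqrt(296063)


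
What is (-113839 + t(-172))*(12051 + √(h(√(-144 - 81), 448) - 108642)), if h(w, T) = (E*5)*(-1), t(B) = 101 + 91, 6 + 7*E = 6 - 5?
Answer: -1369559997 - 113647*I*√5323283/7 ≈ -1.3696e+9 - 3.7458e+7*I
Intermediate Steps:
E = -5/7 (E = -6/7 + (6 - 5)/7 = -6/7 + (⅐)*1 = -6/7 + ⅐ = -5/7 ≈ -0.71429)
t(B) = 192
h(w, T) = 25/7 (h(w, T) = -5/7*5*(-1) = -25/7*(-1) = 25/7)
(-113839 + t(-172))*(12051 + √(h(√(-144 - 81), 448) - 108642)) = (-113839 + 192)*(12051 + √(25/7 - 108642)) = -113647*(12051 + √(-760469/7)) = -113647*(12051 + I*√5323283/7) = -1369559997 - 113647*I*√5323283/7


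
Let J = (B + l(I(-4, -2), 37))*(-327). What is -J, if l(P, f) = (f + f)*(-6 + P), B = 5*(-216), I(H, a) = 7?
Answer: -328962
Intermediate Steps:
B = -1080
l(P, f) = 2*f*(-6 + P) (l(P, f) = (2*f)*(-6 + P) = 2*f*(-6 + P))
J = 328962 (J = (-1080 + 2*37*(-6 + 7))*(-327) = (-1080 + 2*37*1)*(-327) = (-1080 + 74)*(-327) = -1006*(-327) = 328962)
-J = -1*328962 = -328962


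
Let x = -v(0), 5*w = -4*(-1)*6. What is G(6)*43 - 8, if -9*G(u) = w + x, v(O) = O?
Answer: -464/15 ≈ -30.933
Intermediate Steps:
w = 24/5 (w = (-4*(-1)*6)/5 = (4*6)/5 = (⅕)*24 = 24/5 ≈ 4.8000)
x = 0 (x = -1*0 = 0)
G(u) = -8/15 (G(u) = -(24/5 + 0)/9 = -⅑*24/5 = -8/15)
G(6)*43 - 8 = -8/15*43 - 8 = -344/15 - 8 = -464/15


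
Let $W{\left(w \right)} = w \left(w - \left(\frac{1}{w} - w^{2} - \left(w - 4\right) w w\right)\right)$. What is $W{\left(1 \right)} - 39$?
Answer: $-41$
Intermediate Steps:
$W{\left(w \right)} = w \left(w + w^{2} - \frac{1}{w} + w^{2} \left(-4 + w\right)\right)$ ($W{\left(w \right)} = w \left(w - \left(\frac{1}{w} - w^{2} - \left(-4 + w\right) w w\right)\right) = w \left(w - \left(\frac{1}{w} - w^{2} - w \left(-4 + w\right) w\right)\right) = w \left(w - \left(\frac{1}{w} - w^{2} - w^{2} \left(-4 + w\right)\right)\right) = w \left(w + \left(w^{2} - \frac{1}{w} + w^{2} \left(-4 + w\right)\right)\right) = w \left(w + w^{2} - \frac{1}{w} + w^{2} \left(-4 + w\right)\right)$)
$W{\left(1 \right)} - 39 = \left(-1 + 1^{2} + 1^{4} - 3 \cdot 1^{3}\right) - 39 = \left(-1 + 1 + 1 - 3\right) - 39 = -2 - 39 = -41$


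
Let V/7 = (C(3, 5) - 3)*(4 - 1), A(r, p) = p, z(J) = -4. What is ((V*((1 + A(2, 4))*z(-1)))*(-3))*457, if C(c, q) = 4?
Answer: 575820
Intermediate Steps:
V = 21 (V = 7*((4 - 3)*(4 - 1)) = 7*(1*3) = 7*3 = 21)
((V*((1 + A(2, 4))*z(-1)))*(-3))*457 = ((21*((1 + 4)*(-4)))*(-3))*457 = ((21*(5*(-4)))*(-3))*457 = ((21*(-20))*(-3))*457 = -420*(-3)*457 = 1260*457 = 575820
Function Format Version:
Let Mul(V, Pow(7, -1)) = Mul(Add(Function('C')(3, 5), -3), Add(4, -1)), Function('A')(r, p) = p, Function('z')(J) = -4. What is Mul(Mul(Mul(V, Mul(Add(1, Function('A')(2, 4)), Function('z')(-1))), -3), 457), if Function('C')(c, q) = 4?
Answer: 575820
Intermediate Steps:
V = 21 (V = Mul(7, Mul(Add(4, -3), Add(4, -1))) = Mul(7, Mul(1, 3)) = Mul(7, 3) = 21)
Mul(Mul(Mul(V, Mul(Add(1, Function('A')(2, 4)), Function('z')(-1))), -3), 457) = Mul(Mul(Mul(21, Mul(Add(1, 4), -4)), -3), 457) = Mul(Mul(Mul(21, Mul(5, -4)), -3), 457) = Mul(Mul(Mul(21, -20), -3), 457) = Mul(Mul(-420, -3), 457) = Mul(1260, 457) = 575820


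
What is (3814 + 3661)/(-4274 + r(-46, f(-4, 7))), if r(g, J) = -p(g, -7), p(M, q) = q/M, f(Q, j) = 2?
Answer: -343850/196611 ≈ -1.7489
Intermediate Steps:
r(g, J) = 7/g (r(g, J) = -(-7)/g = 7/g)
(3814 + 3661)/(-4274 + r(-46, f(-4, 7))) = (3814 + 3661)/(-4274 + 7/(-46)) = 7475/(-4274 + 7*(-1/46)) = 7475/(-4274 - 7/46) = 7475/(-196611/46) = 7475*(-46/196611) = -343850/196611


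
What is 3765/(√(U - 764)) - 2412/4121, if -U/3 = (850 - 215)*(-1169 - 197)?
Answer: -2412/4121 + 3765*√2601466/2601466 ≈ 1.7490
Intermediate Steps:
U = 2602230 (U = -3*(850 - 215)*(-1169 - 197) = -1905*(-1366) = -3*(-867410) = 2602230)
3765/(√(U - 764)) - 2412/4121 = 3765/(√(2602230 - 764)) - 2412/4121 = 3765/(√2601466) - 2412*1/4121 = 3765*(√2601466/2601466) - 2412/4121 = 3765*√2601466/2601466 - 2412/4121 = -2412/4121 + 3765*√2601466/2601466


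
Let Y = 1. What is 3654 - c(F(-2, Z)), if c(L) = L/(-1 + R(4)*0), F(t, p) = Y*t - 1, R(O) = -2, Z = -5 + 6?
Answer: 3651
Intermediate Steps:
Z = 1
F(t, p) = -1 + t (F(t, p) = 1*t - 1 = t - 1 = -1 + t)
c(L) = -L (c(L) = L/(-1 - 2*0) = L/(-1 + 0) = L/(-1) = L*(-1) = -L)
3654 - c(F(-2, Z)) = 3654 - (-1)*(-1 - 2) = 3654 - (-1)*(-3) = 3654 - 1*3 = 3654 - 3 = 3651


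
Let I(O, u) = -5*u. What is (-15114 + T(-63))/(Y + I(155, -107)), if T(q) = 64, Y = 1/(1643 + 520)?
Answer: -16276575/578603 ≈ -28.131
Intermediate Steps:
Y = 1/2163 ≈ 0.00046232
(-15114 + T(-63))/(Y + I(155, -107)) = (-15114 + 64)/(1/2163 - 5*(-107)) = -15050/(1/2163 + 535) = -15050/1157206/2163 = -15050*2163/1157206 = -16276575/578603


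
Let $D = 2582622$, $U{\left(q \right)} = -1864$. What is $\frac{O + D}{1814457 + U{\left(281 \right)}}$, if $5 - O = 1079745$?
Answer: $\frac{1502882}{1812593} \approx 0.82913$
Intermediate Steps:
$O = -1079740$ ($O = 5 - 1079745 = -1079740$)
$\frac{O + D}{1814457 + U{\left(281 \right)}} = \frac{-1079740 + 2582622}{1814457 - 1864} = \frac{1502882}{1812593}$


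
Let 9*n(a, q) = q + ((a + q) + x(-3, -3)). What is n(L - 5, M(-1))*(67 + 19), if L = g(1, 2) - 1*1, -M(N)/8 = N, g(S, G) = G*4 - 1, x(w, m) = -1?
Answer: 1376/9 ≈ 152.89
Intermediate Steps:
g(S, G) = -1 + 4*G (g(S, G) = 4*G - 1 = -1 + 4*G)
M(N) = -8*N
L = 6 (L = (-1 + 4*2) - 1*1 = (-1 + 8) - 1 = 7 - 1 = 6)
n(a, q) = -⅑ + a/9 + 2*q/9 (n(a, q) = (q + ((a + q) - 1))/9 = (q + (-1 + a + q))/9 = (-1 + a + 2*q)/9 = -⅑ + a/9 + 2*q/9)
n(L - 5, M(-1))*(67 + 19) = (-⅑ + (6 - 5)/9 + 2*(-8*(-1))/9)*(67 + 19) = (-⅑ + (⅑)*1 + (2/9)*8)*86 = (-⅑ + ⅑ + 16/9)*86 = (16/9)*86 = 1376/9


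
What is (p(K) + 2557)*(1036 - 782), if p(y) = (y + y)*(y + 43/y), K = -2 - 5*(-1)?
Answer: 675894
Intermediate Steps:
K = 3 (K = -2 + 5 = 3)
p(y) = 2*y*(y + 43/y) (p(y) = (2*y)*(y + 43/y) = 2*y*(y + 43/y))
(p(K) + 2557)*(1036 - 782) = ((86 + 2*3²) + 2557)*(1036 - 782) = ((86 + 2*9) + 2557)*254 = ((86 + 18) + 2557)*254 = (104 + 2557)*254 = 2661*254 = 675894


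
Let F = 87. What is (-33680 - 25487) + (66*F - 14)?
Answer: -53439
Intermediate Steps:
(-33680 - 25487) + (66*F - 14) = (-33680 - 25487) + (66*87 - 14) = -59167 + (5742 - 14) = -59167 + 5728 = -53439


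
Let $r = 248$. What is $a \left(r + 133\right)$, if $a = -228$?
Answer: $-86868$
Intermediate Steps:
$a \left(r + 133\right) = - 228 \left(248 + 133\right) = \left(-228\right) 381 = -86868$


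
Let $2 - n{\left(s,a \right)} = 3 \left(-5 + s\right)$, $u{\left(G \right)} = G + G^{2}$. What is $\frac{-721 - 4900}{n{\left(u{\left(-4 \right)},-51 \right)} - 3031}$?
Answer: $\frac{5621}{3050} \approx 1.843$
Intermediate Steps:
$n{\left(s,a \right)} = 17 - 3 s$ ($n{\left(s,a \right)} = 2 - 3 \left(-5 + s\right) = 2 - \left(-15 + 3 s\right) = 17 - 3 s$)
$\frac{-721 - 4900}{n{\left(u{\left(-4 \right)},-51 \right)} - 3031} = \frac{-721 - 4900}{\left(17 - 3 \left(- 4 \left(1 - 4\right)\right)\right) - 3031} = - \frac{5621}{\left(17 - 3 \left(\left(-4\right) \left(-3\right)\right)\right) - 3031} = - \frac{5621}{\left(17 - 36\right) - 3031} = - \frac{5621}{-19 - 3031} = - \frac{5621}{-3050} = \left(-5621\right) \left(- \frac{1}{3050}\right) = \frac{5621}{3050}$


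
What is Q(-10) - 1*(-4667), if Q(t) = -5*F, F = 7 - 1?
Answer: 4637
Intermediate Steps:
F = 6
Q(t) = -30 (Q(t) = -5*6 = -30)
Q(-10) - 1*(-4667) = -30 - 1*(-4667) = -30 + 4667 = 4637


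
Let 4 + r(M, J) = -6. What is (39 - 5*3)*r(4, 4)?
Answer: -240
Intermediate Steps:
r(M, J) = -10 (r(M, J) = -4 - 6 = -10)
(39 - 5*3)*r(4, 4) = (39 - 5*3)*(-10) = (39 - 15)*(-10) = 24*(-10) = -240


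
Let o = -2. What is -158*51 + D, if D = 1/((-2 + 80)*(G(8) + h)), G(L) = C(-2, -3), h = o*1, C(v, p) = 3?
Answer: -628523/78 ≈ -8058.0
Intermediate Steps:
h = -2 (h = -2*1 = -2)
G(L) = 3
D = 1/78 (D = 1/((-2 + 80)*(3 - 2)) = 1/(78*1) = 1/78 ≈ 0.012821)
-158*51 + D = -158*51 + 1/78 = -8058 + 1/78 = -628523/78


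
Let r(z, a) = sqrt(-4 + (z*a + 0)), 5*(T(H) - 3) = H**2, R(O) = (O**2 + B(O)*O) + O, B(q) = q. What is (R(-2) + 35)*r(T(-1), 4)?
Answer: 82*sqrt(55)/5 ≈ 121.63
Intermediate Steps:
R(O) = O + 2*O**2 (R(O) = (O**2 + O*O) + O = (O**2 + O**2) + O = 2*O**2 + O = O + 2*O**2)
T(H) = 3 + H**2/5
r(z, a) = sqrt(-4 + a*z) (r(z, a) = sqrt(-4 + (a*z + 0)) = sqrt(-4 + a*z))
(R(-2) + 35)*r(T(-1), 4) = (-2*(1 + 2*(-2)) + 35)*sqrt(-4 + 4*(3 + (1/5)*(-1)**2)) = (-2*(1 - 4) + 35)*sqrt(-4 + 4*(3 + (1/5)*1)) = (-2*(-3) + 35)*sqrt(-4 + 4*(3 + 1/5)) = (6 + 35)*sqrt(-4 + 4*(16/5)) = 41*sqrt(-4 + 64/5) = 41*sqrt(44/5) = 41*(2*sqrt(55)/5) = 82*sqrt(55)/5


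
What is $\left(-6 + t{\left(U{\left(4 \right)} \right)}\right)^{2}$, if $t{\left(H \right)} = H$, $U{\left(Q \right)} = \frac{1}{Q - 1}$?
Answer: $\frac{289}{9} \approx 32.111$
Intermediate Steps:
$U{\left(Q \right)} = \frac{1}{-1 + Q}$
$\left(-6 + t{\left(U{\left(4 \right)} \right)}\right)^{2} = \left(-6 + \frac{1}{-1 + 4}\right)^{2} = \left(-6 + \frac{1}{3}\right)^{2} = \left(- \frac{17}{3}\right)^{2} = \frac{289}{9}$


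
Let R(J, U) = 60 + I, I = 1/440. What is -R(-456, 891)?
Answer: -26401/440 ≈ -60.002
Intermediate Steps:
I = 1/440 ≈ 0.0022727
R(J, U) = 26401/440 (R(J, U) = 60 + 1/440 = 26401/440)
-R(-456, 891) = -1*26401/440 = -26401/440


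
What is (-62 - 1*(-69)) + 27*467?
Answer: 12616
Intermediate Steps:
(-62 - 1*(-69)) + 27*467 = (-62 + 69) + 12609 = 7 + 12609 = 12616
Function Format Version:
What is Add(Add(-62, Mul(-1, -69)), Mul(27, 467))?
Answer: 12616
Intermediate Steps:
Add(Add(-62, Mul(-1, -69)), Mul(27, 467)) = Add(Add(-62, 69), 12609) = Add(7, 12609) = 12616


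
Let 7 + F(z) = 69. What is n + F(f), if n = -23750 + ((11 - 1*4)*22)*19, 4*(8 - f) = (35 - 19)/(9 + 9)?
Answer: -20762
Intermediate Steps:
f = 70/9 (f = 8 - (35 - 19)/(4*(9 + 9)) = 8 - 4/18 = 8 - ¼*8/9 = 8 - 2/9 = 70/9 ≈ 7.7778)
F(z) = 62 (F(z) = -7 + 69 = 62)
n = -20824 (n = -23750 + ((11 - 4)*22)*19 = -23750 + (7*22)*19 = -23750 + 154*19 = -23750 + 2926 = -20824)
n + F(f) = -20824 + 62 = -20762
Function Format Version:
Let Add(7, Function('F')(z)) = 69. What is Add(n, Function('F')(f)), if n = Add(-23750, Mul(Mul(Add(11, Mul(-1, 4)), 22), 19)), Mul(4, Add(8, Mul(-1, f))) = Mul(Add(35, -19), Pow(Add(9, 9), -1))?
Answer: -20762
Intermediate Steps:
f = Rational(70, 9) (f = Add(8, Mul(Rational(-1, 4), Mul(Add(35, -19), Pow(Add(9, 9), -1)))) = Add(8, Mul(Rational(-1, 4), Mul(16, Pow(18, -1)))) = Add(8, Mul(Rational(-1, 4), Mul(16, Rational(1, 18)))) = Add(8, Mul(Rational(-1, 4), Rational(8, 9))) = Add(8, Rational(-2, 9)) = Rational(70, 9) ≈ 7.7778)
Function('F')(z) = 62 (Function('F')(z) = Add(-7, 69) = 62)
n = -20824 (n = Add(-23750, Mul(Mul(Add(11, -4), 22), 19)) = Add(-23750, Mul(Mul(7, 22), 19)) = Add(-23750, Mul(154, 19)) = Add(-23750, 2926) = -20824)
Add(n, Function('F')(f)) = Add(-20824, 62) = -20762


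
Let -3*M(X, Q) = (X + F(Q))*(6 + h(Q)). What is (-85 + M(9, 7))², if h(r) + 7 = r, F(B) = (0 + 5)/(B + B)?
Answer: 527076/49 ≈ 10757.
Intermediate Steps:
F(B) = 5/(2*B) (F(B) = 5/((2*B)) = 5*(1/(2*B)) = 5/(2*B))
h(r) = -7 + r
M(X, Q) = -(-1 + Q)*(X + 5/(2*Q))/3 (M(X, Q) = -(X + 5/(2*Q))*(6 + (-7 + Q))/3 = -(X + 5/(2*Q))*(-1 + Q)/3 = -(-1 + Q)*(X + 5/(2*Q))/3)
(-85 + M(9, 7))² = (-85 + (⅙)*(5 - 5*7 + 2*7*9*(1 - 1*7))/7)² = (-85 + (⅙)*(⅐)*(5 - 35 + 2*7*9*(1 - 7)))² = (-85 + (⅙)*(⅐)*(5 - 35 + 2*7*9*(-6)))² = (-85 + (⅙)*(⅐)*(5 - 35 - 756))² = (-85 + (⅙)*(⅐)*(-786))² = (-85 - 131/7)² = (-726/7)² = 527076/49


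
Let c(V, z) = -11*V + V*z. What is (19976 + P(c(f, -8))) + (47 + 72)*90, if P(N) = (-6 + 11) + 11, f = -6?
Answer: 30702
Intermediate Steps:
P(N) = 16 (P(N) = 5 + 11 = 16)
(19976 + P(c(f, -8))) + (47 + 72)*90 = (19976 + 16) + (47 + 72)*90 = 19992 + 119*90 = 19992 + 10710 = 30702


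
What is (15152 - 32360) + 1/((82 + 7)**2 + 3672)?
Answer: -199492343/11593 ≈ -17208.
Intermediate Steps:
(15152 - 32360) + 1/((82 + 7)**2 + 3672) = -17208 + 1/(89**2 + 3672) = -17208 + 1/(7921 + 3672) = -17208 + 1/11593 = -199492343/11593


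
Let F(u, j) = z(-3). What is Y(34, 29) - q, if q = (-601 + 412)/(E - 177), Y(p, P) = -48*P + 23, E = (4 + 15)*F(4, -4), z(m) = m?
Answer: -35615/26 ≈ -1369.8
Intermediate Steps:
F(u, j) = -3
E = -57 (E = (4 + 15)*(-3) = 19*(-3) = -57)
Y(p, P) = 23 - 48*P
q = 21/26 (q = (-601 + 412)/(-57 - 177) = -189/(-234) = -189*(-1/234) = 21/26 ≈ 0.80769)
Y(34, 29) - q = (23 - 48*29) - 1*21/26 = (23 - 1392) - 21/26 = -1369 - 21/26 = -35615/26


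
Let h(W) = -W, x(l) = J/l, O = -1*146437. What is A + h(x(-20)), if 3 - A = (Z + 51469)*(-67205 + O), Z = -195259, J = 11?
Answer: -614391663529/20 ≈ -3.0720e+10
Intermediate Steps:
O = -146437
x(l) = 11/l
A = -30719583177 (A = 3 - (-195259 + 51469)*(-67205 - 146437) = 3 - (-143790)*(-213642) = 3 - 1*30719583180 = 3 - 30719583180 = -30719583177)
A + h(x(-20)) = -30719583177 - 11/(-20) = -30719583177 - 11*(-1)/20 = -30719583177 - 1*(-11/20) = -30719583177 + 11/20 = -614391663529/20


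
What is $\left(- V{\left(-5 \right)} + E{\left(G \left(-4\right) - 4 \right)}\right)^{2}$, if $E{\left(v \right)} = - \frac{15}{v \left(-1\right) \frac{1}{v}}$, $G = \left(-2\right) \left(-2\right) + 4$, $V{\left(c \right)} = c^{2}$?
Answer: $100$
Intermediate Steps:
$G = 8$ ($G = 4 + 4 = 8$)
$E{\left(v \right)} = 15$ ($E{\left(v \right)} = - \frac{15}{- v \frac{1}{v}} = - \frac{15}{-1} = \left(-15\right) \left(-1\right) = 15$)
$\left(- V{\left(-5 \right)} + E{\left(G \left(-4\right) - 4 \right)}\right)^{2} = \left(- \left(-5\right)^{2} + 15\right)^{2} = \left(\left(-1\right) 25 + 15\right)^{2} = \left(-25 + 15\right)^{2} = \left(-10\right)^{2} = 100$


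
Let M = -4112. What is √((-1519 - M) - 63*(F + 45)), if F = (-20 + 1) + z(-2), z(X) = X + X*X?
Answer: √829 ≈ 28.792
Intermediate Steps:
z(X) = X + X²
F = -17 (F = (-20 + 1) - 2*(1 - 2) = -19 - 2*(-1) = -19 + 2 = -17)
√((-1519 - M) - 63*(F + 45)) = √((-1519 - 1*(-4112)) - 63*(-17 + 45)) = √((-1519 + 4112) - 63*28) = √(2593 - 1764) = √829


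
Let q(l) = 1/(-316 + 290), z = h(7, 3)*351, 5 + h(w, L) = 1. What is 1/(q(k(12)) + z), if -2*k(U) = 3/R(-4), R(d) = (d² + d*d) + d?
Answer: -26/36505 ≈ -0.00071223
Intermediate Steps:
h(w, L) = -4 (h(w, L) = -5 + 1 = -4)
R(d) = d + 2*d² (R(d) = (d² + d²) + d = 2*d² + d = d + 2*d²)
k(U) = -3/56 (k(U) = -3/(2*((-4*(1 + 2*(-4))))) = -3/(2*((-4*(1 - 8)))) = -3/(2*((-4*(-7)))) = -3/(2*28) = -½*3/28 = -3/56)
z = -1404 (z = -4*351 = -1404)
q(l) = -1/26 (q(l) = 1/(-26) = -1/26)
1/(q(k(12)) + z) = 1/(-1/26 - 1404) = 1/(-36505/26) = -26/36505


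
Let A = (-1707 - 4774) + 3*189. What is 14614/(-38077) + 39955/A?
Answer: -1607793731/225187378 ≈ -7.1398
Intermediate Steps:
A = -5914 (A = -6481 + 567 = -5914)
14614/(-38077) + 39955/A = 14614/(-38077) + 39955/(-5914) = 14614*(-1/38077) + 39955*(-1/5914) = -14614/38077 - 39955/5914 = -1607793731/225187378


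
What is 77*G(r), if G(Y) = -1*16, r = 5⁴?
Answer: -1232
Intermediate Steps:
r = 625
G(Y) = -16
77*G(r) = 77*(-16) = -1232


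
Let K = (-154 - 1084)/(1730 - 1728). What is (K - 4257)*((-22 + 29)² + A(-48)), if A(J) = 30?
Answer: -385204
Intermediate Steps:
K = -619 (K = -1238/2 = -1238*½ = -619)
(K - 4257)*((-22 + 29)² + A(-48)) = (-619 - 4257)*((-22 + 29)² + 30) = -4876*(7² + 30) = -4876*(49 + 30) = -4876*79 = -385204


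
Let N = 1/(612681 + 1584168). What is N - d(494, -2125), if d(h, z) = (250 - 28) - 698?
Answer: 1045700125/2196849 ≈ 476.00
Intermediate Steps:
d(h, z) = -476 (d(h, z) = 222 - 698 = -476)
N = 1/2196849 ≈ 4.5520e-7
N - d(494, -2125) = 1/2196849 - 1*(-476) = 1/2196849 + 476 = 1045700125/2196849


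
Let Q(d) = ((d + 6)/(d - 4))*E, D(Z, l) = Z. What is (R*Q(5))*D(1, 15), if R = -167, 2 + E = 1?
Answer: 1837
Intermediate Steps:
E = -1 (E = -2 + 1 = -1)
Q(d) = -(6 + d)/(-4 + d) (Q(d) = ((d + 6)/(d - 4))*(-1) = ((6 + d)/(-4 + d))*(-1) = -(6 + d)/(-4 + d))
(R*Q(5))*D(1, 15) = -167*(-6 - 1*5)/(-4 + 5)*1 = -167*(-6 - 5)/1*1 = -167*(-11)*1 = 1837*1 = 1837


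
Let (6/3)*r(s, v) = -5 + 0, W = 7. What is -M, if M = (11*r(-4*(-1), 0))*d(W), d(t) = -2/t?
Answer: -55/7 ≈ -7.8571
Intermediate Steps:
r(s, v) = -5/2 (r(s, v) = (-5 + 0)/2 = (1/2)*(-5) = -5/2)
M = 55/7 (M = (11*(-5/2))*(-2/7) = -(-55)/7 = -55/2*(-2/7) = 55/7 ≈ 7.8571)
-M = -1*55/7 = -55/7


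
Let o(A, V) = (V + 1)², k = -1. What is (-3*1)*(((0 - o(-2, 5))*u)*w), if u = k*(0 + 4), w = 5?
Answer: -2160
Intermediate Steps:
u = -4 (u = -(0 + 4) = -1*4 = -4)
o(A, V) = (1 + V)²
(-3*1)*(((0 - o(-2, 5))*u)*w) = (-3*1)*(((0 - (1 + 5)²)*(-4))*5) = -3*(0 - 1*6²)*(-4)*5 = -3*(0 - 1*36)*(-4)*5 = -3*(0 - 36)*(-4)*5 = -3*(-36*(-4))*5 = -432*5 = -3*720 = -2160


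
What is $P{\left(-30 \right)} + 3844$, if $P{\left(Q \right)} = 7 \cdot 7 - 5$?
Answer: $3888$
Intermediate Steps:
$P{\left(Q \right)} = 44$ ($P{\left(Q \right)} = 49 - 5 = 44$)
$P{\left(-30 \right)} + 3844 = 44 + 3844 = 3888$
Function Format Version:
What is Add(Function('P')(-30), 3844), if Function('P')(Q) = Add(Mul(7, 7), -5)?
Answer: 3888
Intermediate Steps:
Function('P')(Q) = 44 (Function('P')(Q) = Add(49, -5) = 44)
Add(Function('P')(-30), 3844) = Add(44, 3844) = 3888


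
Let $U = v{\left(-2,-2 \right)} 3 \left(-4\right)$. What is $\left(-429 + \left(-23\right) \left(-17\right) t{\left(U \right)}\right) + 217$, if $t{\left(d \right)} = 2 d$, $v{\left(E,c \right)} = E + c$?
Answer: $37324$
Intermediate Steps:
$U = 48$ ($U = \left(-2 - 2\right) 3 \left(-4\right) = \left(-4\right) 3 \left(-4\right) = \left(-12\right) \left(-4\right) = 48$)
$\left(-429 + \left(-23\right) \left(-17\right) t{\left(U \right)}\right) + 217 = \left(-429 + \left(-23\right) \left(-17\right) 2 \cdot 48\right) + 217 = \left(-429 + 391 \cdot 96\right) + 217 = \left(-429 + 37536\right) + 217 = 37107 + 217 = 37324$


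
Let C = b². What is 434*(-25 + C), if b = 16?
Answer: 100254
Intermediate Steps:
C = 256 (C = 16² = 256)
434*(-25 + C) = 434*(-25 + 256) = 434*231 = 100254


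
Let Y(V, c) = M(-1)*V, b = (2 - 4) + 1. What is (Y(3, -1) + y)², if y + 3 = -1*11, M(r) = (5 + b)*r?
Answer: 676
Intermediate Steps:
b = -1 (b = -2 + 1 = -1)
M(r) = 4*r (M(r) = (5 - 1)*r = 4*r)
y = -14 (y = -3 - 1*11 = -3 - 11 = -14)
Y(V, c) = -4*V (Y(V, c) = (4*(-1))*V = -4*V)
(Y(3, -1) + y)² = (-4*3 - 14)² = (-12 - 14)² = (-26)² = 676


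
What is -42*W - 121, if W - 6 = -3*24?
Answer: 2651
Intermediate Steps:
W = -66 (W = 6 - 3*24 = 6 - 72 = -66)
-42*W - 121 = -42*(-66) - 121 = 2772 - 121 = 2651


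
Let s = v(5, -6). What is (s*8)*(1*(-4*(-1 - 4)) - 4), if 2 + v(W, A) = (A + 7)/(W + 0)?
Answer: -1152/5 ≈ -230.40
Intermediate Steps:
v(W, A) = -2 + (7 + A)/W (v(W, A) = -2 + (A + 7)/(W + 0) = -2 + (7 + A)/W)
s = -9/5 (s = (7 - 6 - 2*5)/5 = (7 - 6 - 10)/5 = (⅕)*(-9) = -9/5 ≈ -1.8000)
(s*8)*(1*(-4*(-1 - 4)) - 4) = (-9/5*8)*(1*(-4*(-1 - 4)) - 4) = -72*(1*(-4*(-5)) - 4)/5 = -72*(1*20 - 4)/5 = -72*(20 - 4)/5 = -72/5*16 = -1152/5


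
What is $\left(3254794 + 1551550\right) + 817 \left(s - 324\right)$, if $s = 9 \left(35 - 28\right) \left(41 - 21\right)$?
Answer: $5571056$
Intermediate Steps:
$s = 1260$ ($s = 9 \cdot 7 \cdot 20 = 9 \cdot 140 = 1260$)
$\left(3254794 + 1551550\right) + 817 \left(s - 324\right) = \left(3254794 + 1551550\right) + 817 \left(1260 - 324\right) = 4806344 + 817 \cdot 936 = 4806344 + 764712 = 5571056$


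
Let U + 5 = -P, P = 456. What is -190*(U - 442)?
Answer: 171570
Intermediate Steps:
U = -461 (U = -5 - 1*456 = -5 - 456 = -461)
-190*(U - 442) = -190*(-461 - 442) = -190*(-903) = 171570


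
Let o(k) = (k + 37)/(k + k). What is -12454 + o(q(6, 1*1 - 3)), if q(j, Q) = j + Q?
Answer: -99591/8 ≈ -12449.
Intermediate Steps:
q(j, Q) = Q + j
o(k) = (37 + k)/(2*k) (o(k) = (37 + k)/((2*k)) = (37 + k)*(1/(2*k)) = (37 + k)/(2*k))
-12454 + o(q(6, 1*1 - 3)) = -12454 + (37 + ((1*1 - 3) + 6))/(2*((1*1 - 3) + 6)) = -12454 + (37 + ((1 - 3) + 6))/(2*((1 - 3) + 6)) = -12454 + (37 + (-2 + 6))/(2*(-2 + 6)) = -12454 + (1/2)*(37 + 4)/4 = -12454 + (1/2)*(1/4)*41 = -12454 + 41/8 = -99591/8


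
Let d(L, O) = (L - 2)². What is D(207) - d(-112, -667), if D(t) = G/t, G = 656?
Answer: -2689516/207 ≈ -12993.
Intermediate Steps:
D(t) = 656/t
d(L, O) = (-2 + L)²
D(207) - d(-112, -667) = 656/207 - (-2 - 112)² = 656*(1/207) - 1*(-114)² = 656/207 - 1*12996 = 656/207 - 12996 = -2689516/207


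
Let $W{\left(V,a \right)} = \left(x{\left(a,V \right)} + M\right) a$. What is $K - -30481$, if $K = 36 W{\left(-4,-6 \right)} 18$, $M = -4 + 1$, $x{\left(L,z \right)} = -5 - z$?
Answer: $46033$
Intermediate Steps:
$M = -3$
$W{\left(V,a \right)} = a \left(-8 - V\right)$ ($W{\left(V,a \right)} = \left(\left(-5 - V\right) - 3\right) a = \left(-8 - V\right) a = a \left(-8 - V\right)$)
$K = 15552$ ($K = 36 \left(\left(-1\right) \left(-6\right) \left(8 - 4\right)\right) 18 = 36 \left(\left(-1\right) \left(-6\right) 4\right) 18 = 36 \cdot 24 \cdot 18 = 864 \cdot 18 = 15552$)
$K - -30481 = 15552 - -30481 = 15552 + 30481 = 46033$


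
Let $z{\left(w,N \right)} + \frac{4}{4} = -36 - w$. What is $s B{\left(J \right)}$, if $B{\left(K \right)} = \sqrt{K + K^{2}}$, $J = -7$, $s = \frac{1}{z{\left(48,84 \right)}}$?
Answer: $- \frac{\sqrt{42}}{85} \approx -0.076244$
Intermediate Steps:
$z{\left(w,N \right)} = -37 - w$ ($z{\left(w,N \right)} = -1 - \left(36 + w\right) = -37 - w$)
$s = - \frac{1}{85}$ ($s = \frac{1}{-37 - 48} = \frac{1}{-85} = - \frac{1}{85} \approx -0.011765$)
$s B{\left(J \right)} = - \frac{\sqrt{- 7 \left(1 - 7\right)}}{85} = - \frac{\sqrt{\left(-7\right) \left(-6\right)}}{85} = - \frac{\sqrt{42}}{85}$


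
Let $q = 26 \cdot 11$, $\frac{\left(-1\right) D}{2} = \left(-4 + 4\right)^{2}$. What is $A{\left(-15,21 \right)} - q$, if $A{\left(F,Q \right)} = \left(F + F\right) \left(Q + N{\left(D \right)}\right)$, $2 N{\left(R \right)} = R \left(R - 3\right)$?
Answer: $-916$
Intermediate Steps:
$D = 0$ ($D = - 2 \left(-4 + 4\right)^{2} = - 2 \cdot 0^{2} = \left(-2\right) 0 = 0$)
$N{\left(R \right)} = \frac{R \left(-3 + R\right)}{2}$ ($N{\left(R \right)} = \frac{R \left(R - 3\right)}{2} = \frac{R \left(-3 + R\right)}{2}$)
$q = 286$
$A{\left(F,Q \right)} = 2 F Q$ ($A{\left(F,Q \right)} = \left(F + F\right) \left(Q + \frac{1}{2} \cdot 0 \left(-3 + 0\right)\right) = 2 F \left(Q + \frac{1}{2} \cdot 0 \left(-3\right)\right) = 2 F \left(Q + 0\right) = 2 F Q$)
$A{\left(-15,21 \right)} - q = 2 \left(-15\right) 21 - 286 = -630 - 286 = -916$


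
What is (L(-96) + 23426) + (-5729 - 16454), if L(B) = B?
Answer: 1147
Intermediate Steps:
(L(-96) + 23426) + (-5729 - 16454) = (-96 + 23426) + (-5729 - 16454) = 23330 - 22183 = 1147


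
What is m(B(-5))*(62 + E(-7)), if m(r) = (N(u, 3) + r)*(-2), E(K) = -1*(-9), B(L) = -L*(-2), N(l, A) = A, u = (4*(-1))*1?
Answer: 994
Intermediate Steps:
u = -4 (u = -4*1 = -4)
B(L) = 2*L
E(K) = 9
m(r) = -6 - 2*r (m(r) = (3 + r)*(-2) = -6 - 2*r)
m(B(-5))*(62 + E(-7)) = (-6 - 4*(-5))*(62 + 9) = (-6 - 2*(-10))*71 = (-6 + 20)*71 = 14*71 = 994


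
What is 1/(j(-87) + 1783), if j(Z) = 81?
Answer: 1/1864 ≈ 0.00053648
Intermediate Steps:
1/(j(-87) + 1783) = 1/(81 + 1783) = 1/1864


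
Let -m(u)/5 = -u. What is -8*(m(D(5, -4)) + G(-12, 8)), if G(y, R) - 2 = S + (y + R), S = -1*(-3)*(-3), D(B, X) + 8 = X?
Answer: 568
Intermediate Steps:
D(B, X) = -8 + X
S = -9 (S = 3*(-3) = -9)
m(u) = 5*u (m(u) = -(-5)*u = 5*u)
G(y, R) = -7 + R + y (G(y, R) = 2 + (-9 + (y + R)) = 2 + (-9 + (R + y)) = 2 + (-9 + R + y) = -7 + R + y)
-8*(m(D(5, -4)) + G(-12, 8)) = -8*(5*(-8 - 4) + (-7 + 8 - 12)) = -8*(5*(-12) - 11) = -8*(-60 - 11) = -8*(-71) = 568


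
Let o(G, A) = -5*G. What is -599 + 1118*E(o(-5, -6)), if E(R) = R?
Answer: 27351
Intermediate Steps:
-599 + 1118*E(o(-5, -6)) = -599 + 1118*(-5*(-5)) = -599 + 1118*25 = -599 + 27950 = 27351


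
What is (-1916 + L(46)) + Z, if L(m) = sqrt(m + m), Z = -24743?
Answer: -26659 + 2*sqrt(23) ≈ -26649.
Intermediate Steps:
L(m) = sqrt(2)*sqrt(m) (L(m) = sqrt(2*m) = sqrt(2)*sqrt(m))
(-1916 + L(46)) + Z = (-1916 + sqrt(2)*sqrt(46)) - 24743 = (-1916 + 2*sqrt(23)) - 24743 = -26659 + 2*sqrt(23)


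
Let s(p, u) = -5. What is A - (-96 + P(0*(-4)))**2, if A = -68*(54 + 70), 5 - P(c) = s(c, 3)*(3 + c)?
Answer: -14208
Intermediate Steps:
P(c) = 20 + 5*c (P(c) = 5 - (-5)*(3 + c) = 5 - (-15 - 5*c) = 5 + (15 + 5*c) = 20 + 5*c)
A = -8432 (A = -68*124 = -8432)
A - (-96 + P(0*(-4)))**2 = -8432 - (-96 + (20 + 5*(0*(-4))))**2 = -8432 - (-96 + (20 + 5*0))**2 = -8432 - (-96 + (20 + 0))**2 = -8432 - (-96 + 20)**2 = -8432 - 1*(-76)**2 = -8432 - 1*5776 = -8432 - 5776 = -14208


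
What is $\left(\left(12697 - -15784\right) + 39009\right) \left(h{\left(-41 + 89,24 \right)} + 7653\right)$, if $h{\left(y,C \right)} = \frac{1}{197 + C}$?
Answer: $\frac{6714516580}{13} \approx 5.165 \cdot 10^{8}$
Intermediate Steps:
$\left(\left(12697 - -15784\right) + 39009\right) \left(h{\left(-41 + 89,24 \right)} + 7653\right) = \left(\left(12697 - -15784\right) + 39009\right) \left(\frac{1}{197 + 24} + 7653\right) = \left(\left(12697 + 15784\right) + 39009\right) \left(\frac{1}{221} + 7653\right) = \left(28481 + 39009\right) \left(\frac{1}{221} + 7653\right) = 67490 \cdot \frac{1691314}{221} = \frac{6714516580}{13}$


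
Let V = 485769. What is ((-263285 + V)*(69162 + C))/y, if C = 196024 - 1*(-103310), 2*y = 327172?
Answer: 40992232032/81793 ≈ 5.0117e+5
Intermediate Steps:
y = 163586 (y = (1/2)*327172 = 163586)
C = 299334 (C = 196024 + 103310 = 299334)
((-263285 + V)*(69162 + C))/y = ((-263285 + 485769)*(69162 + 299334))/163586 = (222484*368496)*(1/163586) = 81984464064*(1/163586) = 40992232032/81793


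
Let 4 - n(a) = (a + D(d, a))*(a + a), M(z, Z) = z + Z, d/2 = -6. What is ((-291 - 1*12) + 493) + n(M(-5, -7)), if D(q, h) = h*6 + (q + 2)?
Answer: -2062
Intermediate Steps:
d = -12 (d = 2*(-6) = -12)
D(q, h) = 2 + q + 6*h (D(q, h) = 6*h + (2 + q) = 2 + q + 6*h)
M(z, Z) = Z + z
n(a) = 4 - 2*a*(-10 + 7*a) (n(a) = 4 - (a + (2 - 12 + 6*a))*(a + a) = 4 - (a + (-10 + 6*a))*2*a = 4 - (-10 + 7*a)*2*a = 4 - 2*a*(-10 + 7*a))
((-291 - 1*12) + 493) + n(M(-5, -7)) = ((-291 - 1*12) + 493) + (4 - 14*(-7 - 5)² + 20*(-7 - 5)) = ((-291 - 12) + 493) + (4 - 14*(-12)² + 20*(-12)) = (-303 + 493) + (4 - 14*144 - 240) = 190 + (4 - 2016 - 240) = 190 - 2252 = -2062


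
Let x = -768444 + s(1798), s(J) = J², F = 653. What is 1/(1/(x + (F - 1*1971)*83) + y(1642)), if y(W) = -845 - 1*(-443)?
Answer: -2354966/946696331 ≈ -0.0024876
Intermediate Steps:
x = 2464360 (x = -768444 + 1798² = -768444 + 3232804 = 2464360)
y(W) = -402 (y(W) = -845 + 443 = -402)
1/(1/(x + (F - 1*1971)*83) + y(1642)) = 1/(1/(2464360 + (653 - 1*1971)*83) - 402) = 1/(1/(2464360 + (653 - 1971)*83) - 402) = 1/(1/(2464360 - 1318*83) - 402) = 1/(1/(2464360 - 109394) - 402) = 1/(1/2354966 - 402) = 1/(-946696331/2354966) = -2354966/946696331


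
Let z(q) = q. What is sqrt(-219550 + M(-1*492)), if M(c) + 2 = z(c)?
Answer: 2*I*sqrt(55011) ≈ 469.09*I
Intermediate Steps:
M(c) = -2 + c
sqrt(-219550 + M(-1*492)) = sqrt(-219550 + (-2 - 1*492)) = sqrt(-219550 + (-2 - 492)) = sqrt(-219550 - 494) = sqrt(-220044) = 2*I*sqrt(55011)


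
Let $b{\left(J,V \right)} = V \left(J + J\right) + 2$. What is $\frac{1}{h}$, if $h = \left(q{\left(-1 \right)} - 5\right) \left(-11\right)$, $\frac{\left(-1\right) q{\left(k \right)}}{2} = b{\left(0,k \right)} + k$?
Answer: $\frac{1}{77} \approx 0.012987$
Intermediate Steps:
$b{\left(J,V \right)} = 2 + 2 J V$ ($b{\left(J,V \right)} = V 2 J + 2 = 2 J V + 2 = 2 + 2 J V$)
$q{\left(k \right)} = -4 - 2 k$ ($q{\left(k \right)} = - 2 \left(\left(2 + 2 \cdot 0 k\right) + k\right) = - 2 \left(\left(2 + 0\right) + k\right) = - 2 \left(2 + k\right) = -4 - 2 k$)
$h = 77$ ($h = \left(\left(-4 - -2\right) - 5\right) \left(-11\right) = \left(\left(-4 + 2\right) - 5\right) \left(-11\right) = \left(-2 - 5\right) \left(-11\right) = \left(-7\right) \left(-11\right) = 77$)
$\frac{1}{h} = \frac{1}{77}$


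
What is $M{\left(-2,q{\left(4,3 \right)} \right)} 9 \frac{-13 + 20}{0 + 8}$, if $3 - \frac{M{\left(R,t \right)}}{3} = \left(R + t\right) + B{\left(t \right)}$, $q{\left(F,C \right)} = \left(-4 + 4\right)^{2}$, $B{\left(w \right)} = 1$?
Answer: $\frac{189}{2} \approx 94.5$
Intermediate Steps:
$q{\left(F,C \right)} = 0$ ($q{\left(F,C \right)} = 0^{2} = 0$)
$M{\left(R,t \right)} = 6 - 3 R - 3 t$ ($M{\left(R,t \right)} = 9 - 3 \left(\left(R + t\right) + 1\right) = 9 - 3 \left(1 + R + t\right) = 9 - \left(3 + 3 R + 3 t\right) = 6 - 3 R - 3 t$)
$M{\left(-2,q{\left(4,3 \right)} \right)} 9 \frac{-13 + 20}{0 + 8} = \left(6 - -6 - 0\right) 9 \frac{-13 + 20}{0 + 8} = \left(6 + 6 + 0\right) 9 \cdot \frac{7}{8} = 12 \cdot 9 \cdot 7 \cdot \frac{1}{8} = 108 \cdot \frac{7}{8} = \frac{189}{2}$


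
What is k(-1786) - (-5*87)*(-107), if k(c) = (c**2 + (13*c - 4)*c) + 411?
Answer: 44618154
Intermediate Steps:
k(c) = 411 + c**2 + c*(-4 + 13*c) (k(c) = (c**2 + (-4 + 13*c)*c) + 411 = (c**2 + c*(-4 + 13*c)) + 411 = 411 + c**2 + c*(-4 + 13*c))
k(-1786) - (-5*87)*(-107) = (411 - 4*(-1786) + 14*(-1786)**2) - (-5*87)*(-107) = (411 + 7144 + 14*3189796) - (-435)*(-107) = (411 + 7144 + 44657144) - 1*46545 = 44664699 - 46545 = 44618154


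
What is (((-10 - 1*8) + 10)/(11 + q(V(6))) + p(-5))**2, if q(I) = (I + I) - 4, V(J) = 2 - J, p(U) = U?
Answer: 9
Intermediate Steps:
q(I) = -4 + 2*I (q(I) = 2*I - 4 = -4 + 2*I)
(((-10 - 1*8) + 10)/(11 + q(V(6))) + p(-5))**2 = (((-10 - 1*8) + 10)/(11 + (-4 + 2*(2 - 1*6))) - 5)**2 = (((-10 - 8) + 10)/(11 + (-4 + 2*(2 - 6))) - 5)**2 = ((-18 + 10)/(11 + (-4 + 2*(-4))) - 5)**2 = (-8/(11 + (-4 - 8)) - 5)**2 = (-8/(11 - 12) - 5)**2 = (-8/(-1) - 5)**2 = (-8*(-1) - 5)**2 = (8 - 5)**2 = 3**2 = 9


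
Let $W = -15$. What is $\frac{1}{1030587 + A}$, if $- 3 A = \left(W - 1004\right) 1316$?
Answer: $\frac{3}{4432765} \approx 6.7678 \cdot 10^{-7}$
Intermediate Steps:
$A = \frac{1341004}{3}$ ($A = - \frac{\left(-15 - 1004\right) 1316}{3} = - \frac{\left(-1019\right) 1316}{3} = \left(- \frac{1}{3}\right) \left(-1341004\right) = \frac{1341004}{3} \approx 4.47 \cdot 10^{5}$)
$\frac{1}{1030587 + A} = \frac{1}{1030587 + \frac{1341004}{3}} = \frac{1}{\frac{4432765}{3}} = \frac{3}{4432765}$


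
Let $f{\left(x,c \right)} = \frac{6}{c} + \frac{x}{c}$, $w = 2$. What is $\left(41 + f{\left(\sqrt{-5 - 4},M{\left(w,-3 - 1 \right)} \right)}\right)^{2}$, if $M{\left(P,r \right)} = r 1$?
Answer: $\frac{24955}{16} - \frac{237 i}{4} \approx 1559.7 - 59.25 i$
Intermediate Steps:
$M{\left(P,r \right)} = r$
$\left(41 + f{\left(\sqrt{-5 - 4},M{\left(w,-3 - 1 \right)} \right)}\right)^{2} = \left(41 + \frac{6 + \sqrt{-5 - 4}}{-3 - 1}\right)^{2} = \left(41 + \frac{6 + \sqrt{-5 - 4}}{-4}\right)^{2} = \left(41 - \frac{6 + \sqrt{-5 - 4}}{4}\right)^{2} = \left(41 - \frac{6 + \sqrt{-9}}{4}\right)^{2} = \left(41 - \frac{6 + 3 i}{4}\right)^{2} = \left(41 - \left(\frac{3}{2} + \frac{3 i}{4}\right)\right)^{2} = \left(\frac{79}{2} - \frac{3 i}{4}\right)^{2}$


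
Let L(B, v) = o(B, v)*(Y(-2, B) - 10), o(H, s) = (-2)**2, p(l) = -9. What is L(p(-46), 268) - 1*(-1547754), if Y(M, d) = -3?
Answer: 1547702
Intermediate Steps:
o(H, s) = 4
L(B, v) = -52 (L(B, v) = 4*(-3 - 10) = 4*(-13) = -52)
L(p(-46), 268) - 1*(-1547754) = -52 - 1*(-1547754) = -52 + 1547754 = 1547702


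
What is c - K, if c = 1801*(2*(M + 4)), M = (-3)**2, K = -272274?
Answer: 319100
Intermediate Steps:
M = 9
c = 46826 (c = 1801*(2*(9 + 4)) = 1801*(2*13) = 1801*26 = 46826)
c - K = 46826 - 1*(-272274) = 46826 + 272274 = 319100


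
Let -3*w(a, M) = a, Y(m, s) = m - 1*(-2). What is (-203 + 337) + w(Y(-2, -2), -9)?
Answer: 134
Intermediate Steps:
Y(m, s) = 2 + m (Y(m, s) = m + 2 = 2 + m)
w(a, M) = -a/3
(-203 + 337) + w(Y(-2, -2), -9) = (-203 + 337) - (2 - 2)/3 = 134 - 1/3*0 = 134 + 0 = 134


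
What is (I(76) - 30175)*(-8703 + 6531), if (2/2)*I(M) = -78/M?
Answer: 1245304254/19 ≈ 6.5542e+7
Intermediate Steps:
I(M) = -78/M
(I(76) - 30175)*(-8703 + 6531) = (-78/76 - 30175)*(-8703 + 6531) = (-78*1/76 - 30175)*(-2172) = (-39/38 - 30175)*(-2172) = -1146689/38*(-2172) = 1245304254/19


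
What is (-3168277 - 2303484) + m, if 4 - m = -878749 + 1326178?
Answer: -5919186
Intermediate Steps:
m = -447425 (m = 4 - (-878749 + 1326178) = 4 - 1*447429 = 4 - 447429 = -447425)
(-3168277 - 2303484) + m = (-3168277 - 2303484) - 447425 = -5471761 - 447425 = -5919186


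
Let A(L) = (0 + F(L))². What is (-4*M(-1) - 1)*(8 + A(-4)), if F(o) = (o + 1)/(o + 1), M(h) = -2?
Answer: 63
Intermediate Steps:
F(o) = 1 (F(o) = (1 + o)/(1 + o) = 1)
A(L) = 1 (A(L) = (0 + 1)² = 1² = 1)
(-4*M(-1) - 1)*(8 + A(-4)) = (-4*(-2) - 1)*(8 + 1) = (8 - 1)*9 = 7*9 = 63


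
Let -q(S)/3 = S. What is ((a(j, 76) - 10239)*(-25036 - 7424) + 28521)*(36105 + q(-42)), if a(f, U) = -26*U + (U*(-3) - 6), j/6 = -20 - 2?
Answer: 14641782623091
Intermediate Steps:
q(S) = -3*S
j = -132 (j = 6*(-20 - 2) = 6*(-22) = -132)
a(f, U) = -6 - 29*U (a(f, U) = -26*U + (-3*U - 6) = -26*U + (-6 - 3*U) = -6 - 29*U)
((a(j, 76) - 10239)*(-25036 - 7424) + 28521)*(36105 + q(-42)) = (((-6 - 29*76) - 10239)*(-25036 - 7424) + 28521)*(36105 - 3*(-42)) = (((-6 - 2204) - 10239)*(-32460) + 28521)*(36105 + 126) = ((-2210 - 10239)*(-32460) + 28521)*36231 = (-12449*(-32460) + 28521)*36231 = (404094540 + 28521)*36231 = 404123061*36231 = 14641782623091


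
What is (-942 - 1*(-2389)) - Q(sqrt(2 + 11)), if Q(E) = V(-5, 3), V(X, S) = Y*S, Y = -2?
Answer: 1453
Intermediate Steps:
V(X, S) = -2*S
Q(E) = -6 (Q(E) = -2*3 = -6)
(-942 - 1*(-2389)) - Q(sqrt(2 + 11)) = (-942 - 1*(-2389)) - 1*(-6) = (-942 + 2389) + 6 = 1447 + 6 = 1453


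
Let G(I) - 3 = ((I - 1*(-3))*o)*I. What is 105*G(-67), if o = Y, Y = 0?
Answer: 315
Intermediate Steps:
o = 0
G(I) = 3 (G(I) = 3 + ((I - 1*(-3))*0)*I = 3 + ((I + 3)*0)*I = 3 + ((3 + I)*0)*I = 3 + 0*I = 3 + 0 = 3)
105*G(-67) = 105*3 = 315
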